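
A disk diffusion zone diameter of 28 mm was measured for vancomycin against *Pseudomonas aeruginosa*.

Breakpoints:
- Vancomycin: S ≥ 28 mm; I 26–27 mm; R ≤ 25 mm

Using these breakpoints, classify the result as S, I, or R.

S

Vancomycin (28 mm) ≥ 28 mm — Susceptible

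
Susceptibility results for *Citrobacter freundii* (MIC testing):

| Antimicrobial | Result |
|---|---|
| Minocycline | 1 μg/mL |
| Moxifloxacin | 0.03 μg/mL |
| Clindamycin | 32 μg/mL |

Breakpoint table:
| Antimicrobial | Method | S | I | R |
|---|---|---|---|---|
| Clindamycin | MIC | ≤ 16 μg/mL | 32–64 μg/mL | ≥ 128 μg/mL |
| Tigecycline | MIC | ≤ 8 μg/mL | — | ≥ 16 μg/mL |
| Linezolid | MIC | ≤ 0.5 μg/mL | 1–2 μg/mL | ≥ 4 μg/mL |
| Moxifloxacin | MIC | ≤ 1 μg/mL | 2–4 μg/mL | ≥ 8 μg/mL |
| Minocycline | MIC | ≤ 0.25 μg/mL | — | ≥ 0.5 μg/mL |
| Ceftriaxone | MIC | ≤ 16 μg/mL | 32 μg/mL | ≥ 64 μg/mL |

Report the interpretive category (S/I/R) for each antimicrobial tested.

R, S, I

Minocycline 1 μg/mL: ≥ 0.5 μg/mL — R
Moxifloxacin (0.03 μg/mL) ≤ 1 μg/mL → S
Clindamycin 32 μg/mL: in 32–64 μg/mL ⇒ I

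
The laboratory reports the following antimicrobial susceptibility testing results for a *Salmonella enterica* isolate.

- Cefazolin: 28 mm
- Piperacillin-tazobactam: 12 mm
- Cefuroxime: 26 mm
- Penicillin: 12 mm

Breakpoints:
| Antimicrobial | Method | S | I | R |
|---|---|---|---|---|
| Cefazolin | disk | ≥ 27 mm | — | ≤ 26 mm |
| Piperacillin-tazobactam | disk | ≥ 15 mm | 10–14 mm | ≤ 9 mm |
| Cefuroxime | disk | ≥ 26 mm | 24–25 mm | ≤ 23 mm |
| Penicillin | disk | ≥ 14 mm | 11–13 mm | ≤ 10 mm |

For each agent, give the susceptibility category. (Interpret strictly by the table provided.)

S, I, S, I

Cefazolin: 28 mm is ≥ 27 mm → Susceptible
Piperacillin-tazobactam: 12 mm is in 10–14 mm — intermediate
Cefuroxime 26 mm: ≥ 26 mm → susceptible
Penicillin 12 mm: in 11–13 mm — Intermediate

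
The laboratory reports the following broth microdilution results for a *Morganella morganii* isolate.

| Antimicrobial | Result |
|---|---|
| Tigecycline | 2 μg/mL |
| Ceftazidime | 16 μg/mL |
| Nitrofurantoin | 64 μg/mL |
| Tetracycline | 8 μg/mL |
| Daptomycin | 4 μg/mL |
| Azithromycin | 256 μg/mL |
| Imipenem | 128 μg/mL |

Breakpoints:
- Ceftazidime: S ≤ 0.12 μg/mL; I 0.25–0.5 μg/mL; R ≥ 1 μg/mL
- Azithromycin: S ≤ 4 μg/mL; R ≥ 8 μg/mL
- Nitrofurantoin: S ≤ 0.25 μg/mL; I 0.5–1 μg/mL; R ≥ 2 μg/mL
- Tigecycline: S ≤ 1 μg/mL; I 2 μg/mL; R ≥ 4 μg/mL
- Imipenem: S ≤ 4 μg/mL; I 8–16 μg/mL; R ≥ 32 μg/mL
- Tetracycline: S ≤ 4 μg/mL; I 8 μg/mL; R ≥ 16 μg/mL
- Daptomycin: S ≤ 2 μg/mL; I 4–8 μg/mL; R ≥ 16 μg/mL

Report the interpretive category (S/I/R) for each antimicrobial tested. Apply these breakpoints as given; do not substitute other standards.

Tigecycline: 2 μg/mL is = 2 μg/mL ⇒ intermediate
Ceftazidime: 16 μg/mL is ≥ 1 μg/mL ⇒ resistant
Nitrofurantoin: 64 μg/mL is ≥ 2 μg/mL → R
Tetracycline (8 μg/mL) = 8 μg/mL → I
Daptomycin 4 μg/mL: in 4–8 μg/mL — Intermediate
Azithromycin (256 μg/mL) ≥ 8 μg/mL ⇒ Resistant
Imipenem 128 μg/mL: ≥ 32 μg/mL ⇒ resistant

I, R, R, I, I, R, R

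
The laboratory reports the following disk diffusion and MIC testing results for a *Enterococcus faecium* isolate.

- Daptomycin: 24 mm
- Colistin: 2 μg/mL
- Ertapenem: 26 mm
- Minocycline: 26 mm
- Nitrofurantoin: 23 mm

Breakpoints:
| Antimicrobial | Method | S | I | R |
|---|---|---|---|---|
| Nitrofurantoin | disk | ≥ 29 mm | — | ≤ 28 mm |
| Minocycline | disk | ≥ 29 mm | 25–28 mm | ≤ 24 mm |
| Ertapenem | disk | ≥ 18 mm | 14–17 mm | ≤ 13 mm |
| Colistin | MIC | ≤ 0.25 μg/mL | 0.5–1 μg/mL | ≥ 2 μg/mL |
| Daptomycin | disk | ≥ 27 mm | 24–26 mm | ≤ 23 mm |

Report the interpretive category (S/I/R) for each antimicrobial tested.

I, R, S, I, R

Daptomycin (24 mm) in 24–26 mm — I
Colistin (2 μg/mL) ≥ 2 μg/mL — resistant
Ertapenem (26 mm) ≥ 18 mm → S
Minocycline 26 mm: in 25–28 mm → I
Nitrofurantoin (23 mm) ≤ 28 mm → resistant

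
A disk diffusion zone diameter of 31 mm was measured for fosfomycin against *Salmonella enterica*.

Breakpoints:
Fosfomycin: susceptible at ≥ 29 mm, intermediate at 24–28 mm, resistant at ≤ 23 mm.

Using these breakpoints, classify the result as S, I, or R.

S

Fosfomycin: 31 mm is ≥ 29 mm ⇒ Susceptible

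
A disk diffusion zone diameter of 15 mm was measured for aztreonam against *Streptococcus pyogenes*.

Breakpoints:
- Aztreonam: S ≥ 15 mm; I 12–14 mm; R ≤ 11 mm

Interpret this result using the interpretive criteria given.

Aztreonam 15 mm: ≥ 15 mm — Susceptible

S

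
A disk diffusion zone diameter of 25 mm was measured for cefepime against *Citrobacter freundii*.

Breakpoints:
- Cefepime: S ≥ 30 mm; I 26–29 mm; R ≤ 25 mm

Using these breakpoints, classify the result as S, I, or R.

Cefepime 25 mm: ≤ 25 mm ⇒ Resistant

R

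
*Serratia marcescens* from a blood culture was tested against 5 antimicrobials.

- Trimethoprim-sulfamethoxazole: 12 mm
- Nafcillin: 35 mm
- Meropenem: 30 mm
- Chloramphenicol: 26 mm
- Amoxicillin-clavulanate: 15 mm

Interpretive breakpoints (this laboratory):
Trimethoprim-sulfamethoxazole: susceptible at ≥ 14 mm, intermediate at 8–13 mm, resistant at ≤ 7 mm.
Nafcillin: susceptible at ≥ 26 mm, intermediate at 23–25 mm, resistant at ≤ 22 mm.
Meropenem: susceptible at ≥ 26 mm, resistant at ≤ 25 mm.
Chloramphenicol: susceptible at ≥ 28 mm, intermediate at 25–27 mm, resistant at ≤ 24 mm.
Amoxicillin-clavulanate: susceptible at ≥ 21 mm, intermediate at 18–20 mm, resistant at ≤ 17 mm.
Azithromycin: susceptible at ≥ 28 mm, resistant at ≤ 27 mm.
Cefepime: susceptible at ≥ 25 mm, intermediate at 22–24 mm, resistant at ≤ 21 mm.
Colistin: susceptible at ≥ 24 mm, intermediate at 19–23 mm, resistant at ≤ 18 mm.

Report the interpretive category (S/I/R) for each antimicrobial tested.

I, S, S, I, R

Trimethoprim-sulfamethoxazole 12 mm: in 8–13 mm — intermediate
Nafcillin: 35 mm is ≥ 26 mm → Susceptible
Meropenem 30 mm: ≥ 26 mm → S
Chloramphenicol (26 mm) in 25–27 mm ⇒ intermediate
Amoxicillin-clavulanate: 15 mm is ≤ 17 mm — Resistant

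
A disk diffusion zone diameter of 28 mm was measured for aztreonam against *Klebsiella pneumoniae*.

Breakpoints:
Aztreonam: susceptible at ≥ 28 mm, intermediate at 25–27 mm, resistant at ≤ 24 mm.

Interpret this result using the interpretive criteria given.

Aztreonam (28 mm) ≥ 28 mm — Susceptible

S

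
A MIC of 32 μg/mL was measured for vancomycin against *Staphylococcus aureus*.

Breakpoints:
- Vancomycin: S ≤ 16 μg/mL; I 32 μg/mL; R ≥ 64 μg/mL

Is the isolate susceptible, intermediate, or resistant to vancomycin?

I

Vancomycin: 32 μg/mL is = 32 μg/mL → intermediate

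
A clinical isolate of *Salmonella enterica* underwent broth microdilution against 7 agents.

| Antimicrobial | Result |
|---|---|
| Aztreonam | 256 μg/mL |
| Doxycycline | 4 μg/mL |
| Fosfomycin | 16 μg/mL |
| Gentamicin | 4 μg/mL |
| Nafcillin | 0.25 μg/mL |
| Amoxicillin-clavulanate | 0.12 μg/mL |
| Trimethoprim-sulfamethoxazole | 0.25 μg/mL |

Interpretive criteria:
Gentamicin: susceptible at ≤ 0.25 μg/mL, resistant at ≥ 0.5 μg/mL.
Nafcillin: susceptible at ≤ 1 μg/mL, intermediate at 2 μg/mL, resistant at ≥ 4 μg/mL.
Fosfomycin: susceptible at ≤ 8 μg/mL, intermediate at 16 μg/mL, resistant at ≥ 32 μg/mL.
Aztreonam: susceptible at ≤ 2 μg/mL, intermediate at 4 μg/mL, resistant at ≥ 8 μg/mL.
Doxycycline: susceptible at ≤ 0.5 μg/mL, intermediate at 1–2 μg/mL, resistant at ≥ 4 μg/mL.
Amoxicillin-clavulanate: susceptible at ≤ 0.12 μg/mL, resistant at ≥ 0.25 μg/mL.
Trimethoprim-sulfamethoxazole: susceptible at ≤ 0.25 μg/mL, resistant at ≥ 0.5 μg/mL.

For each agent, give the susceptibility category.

R, R, I, R, S, S, S

Aztreonam (256 μg/mL) ≥ 8 μg/mL — resistant
Doxycycline: 4 μg/mL is ≥ 4 μg/mL ⇒ Resistant
Fosfomycin 16 μg/mL: = 16 μg/mL — I
Gentamicin: 4 μg/mL is ≥ 0.5 μg/mL → resistant
Nafcillin 0.25 μg/mL: ≤ 1 μg/mL — Susceptible
Amoxicillin-clavulanate (0.12 μg/mL) ≤ 0.12 μg/mL — S
Trimethoprim-sulfamethoxazole (0.25 μg/mL) ≤ 0.25 μg/mL ⇒ susceptible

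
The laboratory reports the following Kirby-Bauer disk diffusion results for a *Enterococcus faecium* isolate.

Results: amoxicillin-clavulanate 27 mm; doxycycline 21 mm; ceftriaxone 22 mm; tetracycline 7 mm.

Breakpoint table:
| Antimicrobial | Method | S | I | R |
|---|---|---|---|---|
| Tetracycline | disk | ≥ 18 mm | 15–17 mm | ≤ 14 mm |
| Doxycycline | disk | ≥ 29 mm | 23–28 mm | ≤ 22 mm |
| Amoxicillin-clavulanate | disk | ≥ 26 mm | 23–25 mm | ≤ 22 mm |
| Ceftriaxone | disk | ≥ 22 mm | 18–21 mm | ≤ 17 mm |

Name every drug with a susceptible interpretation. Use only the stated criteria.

amoxicillin-clavulanate, ceftriaxone

Amoxicillin-clavulanate (27 mm) ≥ 26 mm — S
Doxycycline 21 mm: ≤ 22 mm ⇒ resistant
Ceftriaxone (22 mm) ≥ 22 mm — susceptible
Tetracycline: 7 mm is ≤ 14 mm → R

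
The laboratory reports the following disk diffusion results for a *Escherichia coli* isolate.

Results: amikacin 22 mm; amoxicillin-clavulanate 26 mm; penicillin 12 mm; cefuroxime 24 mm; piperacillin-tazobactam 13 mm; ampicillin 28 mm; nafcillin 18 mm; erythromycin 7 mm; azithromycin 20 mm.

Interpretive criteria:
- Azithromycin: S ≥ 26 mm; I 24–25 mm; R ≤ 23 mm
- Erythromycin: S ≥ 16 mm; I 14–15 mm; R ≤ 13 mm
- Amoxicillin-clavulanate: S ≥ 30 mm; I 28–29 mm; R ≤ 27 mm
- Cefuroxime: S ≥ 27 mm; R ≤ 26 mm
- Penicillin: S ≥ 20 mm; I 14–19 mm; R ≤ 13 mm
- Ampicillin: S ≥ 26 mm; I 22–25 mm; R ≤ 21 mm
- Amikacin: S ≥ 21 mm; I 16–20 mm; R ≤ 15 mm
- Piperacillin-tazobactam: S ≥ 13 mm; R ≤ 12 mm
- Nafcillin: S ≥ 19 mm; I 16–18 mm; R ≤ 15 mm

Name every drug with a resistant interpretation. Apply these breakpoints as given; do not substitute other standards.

Amikacin 22 mm: ≥ 21 mm — S
Amoxicillin-clavulanate (26 mm) ≤ 27 mm ⇒ R
Penicillin: 12 mm is ≤ 13 mm — Resistant
Cefuroxime (24 mm) ≤ 26 mm → resistant
Piperacillin-tazobactam: 13 mm is ≥ 13 mm ⇒ S
Ampicillin (28 mm) ≥ 26 mm → S
Nafcillin (18 mm) in 16–18 mm → Intermediate
Erythromycin (7 mm) ≤ 13 mm — resistant
Azithromycin 20 mm: ≤ 23 mm ⇒ Resistant

amoxicillin-clavulanate, penicillin, cefuroxime, erythromycin, azithromycin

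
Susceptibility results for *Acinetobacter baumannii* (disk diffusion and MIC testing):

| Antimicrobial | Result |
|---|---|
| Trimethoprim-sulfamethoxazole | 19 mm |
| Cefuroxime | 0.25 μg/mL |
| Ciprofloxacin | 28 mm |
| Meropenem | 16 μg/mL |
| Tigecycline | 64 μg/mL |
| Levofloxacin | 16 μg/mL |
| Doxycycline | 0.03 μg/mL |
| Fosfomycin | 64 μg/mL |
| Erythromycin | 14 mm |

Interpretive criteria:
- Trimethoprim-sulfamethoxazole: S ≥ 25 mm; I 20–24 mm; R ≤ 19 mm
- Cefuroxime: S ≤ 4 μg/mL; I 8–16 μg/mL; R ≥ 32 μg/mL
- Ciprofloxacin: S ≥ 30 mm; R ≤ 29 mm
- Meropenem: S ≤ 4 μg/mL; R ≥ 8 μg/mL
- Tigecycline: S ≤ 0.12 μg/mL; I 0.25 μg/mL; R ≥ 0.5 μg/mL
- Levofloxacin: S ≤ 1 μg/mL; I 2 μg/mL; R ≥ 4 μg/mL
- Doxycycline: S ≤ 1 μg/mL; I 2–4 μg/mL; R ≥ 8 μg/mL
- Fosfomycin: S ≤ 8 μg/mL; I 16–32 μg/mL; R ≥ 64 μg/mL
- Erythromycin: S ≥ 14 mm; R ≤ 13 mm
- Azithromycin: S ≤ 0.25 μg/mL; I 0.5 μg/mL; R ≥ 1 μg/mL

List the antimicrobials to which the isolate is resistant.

Trimethoprim-sulfamethoxazole 19 mm: ≤ 19 mm — resistant
Cefuroxime (0.25 μg/mL) ≤ 4 μg/mL — S
Ciprofloxacin 28 mm: ≤ 29 mm — Resistant
Meropenem 16 μg/mL: ≥ 8 μg/mL — resistant
Tigecycline: 64 μg/mL is ≥ 0.5 μg/mL → R
Levofloxacin: 16 μg/mL is ≥ 4 μg/mL — resistant
Doxycycline: 0.03 μg/mL is ≤ 1 μg/mL — S
Fosfomycin: 64 μg/mL is ≥ 64 μg/mL → resistant
Erythromycin (14 mm) ≥ 14 mm ⇒ susceptible

trimethoprim-sulfamethoxazole, ciprofloxacin, meropenem, tigecycline, levofloxacin, fosfomycin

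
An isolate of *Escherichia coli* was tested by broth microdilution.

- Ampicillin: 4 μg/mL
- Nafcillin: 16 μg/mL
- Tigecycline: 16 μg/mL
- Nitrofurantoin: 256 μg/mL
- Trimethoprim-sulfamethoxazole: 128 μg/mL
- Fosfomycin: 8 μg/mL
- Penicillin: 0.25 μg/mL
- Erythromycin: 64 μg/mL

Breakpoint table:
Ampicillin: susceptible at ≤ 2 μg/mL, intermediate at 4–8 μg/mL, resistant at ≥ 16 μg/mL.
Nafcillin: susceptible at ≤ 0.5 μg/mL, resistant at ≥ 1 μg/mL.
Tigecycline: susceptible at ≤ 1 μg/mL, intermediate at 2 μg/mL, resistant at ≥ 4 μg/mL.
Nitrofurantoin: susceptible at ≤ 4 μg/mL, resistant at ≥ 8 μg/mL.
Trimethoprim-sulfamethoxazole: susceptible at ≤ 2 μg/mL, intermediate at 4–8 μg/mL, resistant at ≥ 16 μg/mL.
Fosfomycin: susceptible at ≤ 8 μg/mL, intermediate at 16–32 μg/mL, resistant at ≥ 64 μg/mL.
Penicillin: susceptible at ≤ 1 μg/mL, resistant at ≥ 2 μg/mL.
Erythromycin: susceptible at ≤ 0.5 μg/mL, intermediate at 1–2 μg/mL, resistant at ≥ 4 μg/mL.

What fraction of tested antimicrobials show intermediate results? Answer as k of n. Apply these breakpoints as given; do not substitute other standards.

Ampicillin 4 μg/mL: in 4–8 μg/mL ⇒ I
Nafcillin: 16 μg/mL is ≥ 1 μg/mL — resistant
Tigecycline: 16 μg/mL is ≥ 4 μg/mL → resistant
Nitrofurantoin (256 μg/mL) ≥ 8 μg/mL ⇒ Resistant
Trimethoprim-sulfamethoxazole 128 μg/mL: ≥ 16 μg/mL ⇒ R
Fosfomycin 8 μg/mL: ≤ 8 μg/mL → susceptible
Penicillin: 0.25 μg/mL is ≤ 1 μg/mL — S
Erythromycin (64 μg/mL) ≥ 4 μg/mL → resistant
Intermediate: 1/8

1 of 8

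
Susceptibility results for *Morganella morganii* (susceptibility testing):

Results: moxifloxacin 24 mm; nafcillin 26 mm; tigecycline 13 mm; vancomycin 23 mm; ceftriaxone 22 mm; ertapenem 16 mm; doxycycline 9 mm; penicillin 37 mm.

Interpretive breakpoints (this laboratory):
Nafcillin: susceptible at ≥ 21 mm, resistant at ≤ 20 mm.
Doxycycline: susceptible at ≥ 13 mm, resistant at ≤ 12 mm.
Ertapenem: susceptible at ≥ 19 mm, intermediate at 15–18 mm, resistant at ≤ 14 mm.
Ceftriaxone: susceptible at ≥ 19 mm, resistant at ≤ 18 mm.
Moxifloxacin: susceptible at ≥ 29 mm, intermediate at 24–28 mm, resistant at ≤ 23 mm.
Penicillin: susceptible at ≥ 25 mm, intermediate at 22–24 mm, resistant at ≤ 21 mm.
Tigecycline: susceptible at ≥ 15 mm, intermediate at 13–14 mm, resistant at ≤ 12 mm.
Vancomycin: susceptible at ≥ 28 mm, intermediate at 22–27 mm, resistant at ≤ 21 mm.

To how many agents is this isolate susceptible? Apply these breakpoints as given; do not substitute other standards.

Moxifloxacin (24 mm) in 24–28 mm ⇒ I
Nafcillin: 26 mm is ≥ 21 mm — S
Tigecycline: 13 mm is in 13–14 mm — intermediate
Vancomycin (23 mm) in 22–27 mm — Intermediate
Ceftriaxone (22 mm) ≥ 19 mm → susceptible
Ertapenem 16 mm: in 15–18 mm — Intermediate
Doxycycline (9 mm) ≤ 12 mm — R
Penicillin (37 mm) ≥ 25 mm ⇒ susceptible
Susceptible: 3

3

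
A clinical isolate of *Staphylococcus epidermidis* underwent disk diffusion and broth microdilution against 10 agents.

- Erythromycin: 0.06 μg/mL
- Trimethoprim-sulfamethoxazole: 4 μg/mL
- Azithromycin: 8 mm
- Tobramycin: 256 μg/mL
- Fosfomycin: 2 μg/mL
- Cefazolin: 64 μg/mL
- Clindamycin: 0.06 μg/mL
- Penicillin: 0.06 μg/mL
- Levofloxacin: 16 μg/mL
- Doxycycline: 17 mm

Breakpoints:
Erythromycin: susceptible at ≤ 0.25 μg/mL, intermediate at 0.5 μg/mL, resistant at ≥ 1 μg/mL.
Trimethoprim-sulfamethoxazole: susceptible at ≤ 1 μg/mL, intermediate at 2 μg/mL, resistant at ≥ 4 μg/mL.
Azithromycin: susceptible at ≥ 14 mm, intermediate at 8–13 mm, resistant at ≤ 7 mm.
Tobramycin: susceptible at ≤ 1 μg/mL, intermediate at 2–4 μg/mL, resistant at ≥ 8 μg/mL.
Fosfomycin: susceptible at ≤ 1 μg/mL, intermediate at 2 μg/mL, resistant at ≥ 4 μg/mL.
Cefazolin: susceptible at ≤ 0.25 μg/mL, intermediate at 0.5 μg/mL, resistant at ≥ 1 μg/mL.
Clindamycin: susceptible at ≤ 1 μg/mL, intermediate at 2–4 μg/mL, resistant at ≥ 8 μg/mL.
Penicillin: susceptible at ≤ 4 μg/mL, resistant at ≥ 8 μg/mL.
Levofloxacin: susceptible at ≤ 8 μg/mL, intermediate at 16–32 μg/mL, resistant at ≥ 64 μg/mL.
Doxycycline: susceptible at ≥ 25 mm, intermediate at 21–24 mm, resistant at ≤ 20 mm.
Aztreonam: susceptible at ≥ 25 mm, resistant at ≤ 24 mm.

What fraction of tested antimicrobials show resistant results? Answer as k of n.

4 of 10

Erythromycin (0.06 μg/mL) ≤ 0.25 μg/mL → S
Trimethoprim-sulfamethoxazole: 4 μg/mL is ≥ 4 μg/mL → Resistant
Azithromycin 8 mm: in 8–13 mm → I
Tobramycin: 256 μg/mL is ≥ 8 μg/mL ⇒ Resistant
Fosfomycin 2 μg/mL: = 2 μg/mL ⇒ Intermediate
Cefazolin (64 μg/mL) ≥ 1 μg/mL → Resistant
Clindamycin (0.06 μg/mL) ≤ 1 μg/mL — susceptible
Penicillin 0.06 μg/mL: ≤ 4 μg/mL → susceptible
Levofloxacin (16 μg/mL) in 16–32 μg/mL → intermediate
Doxycycline: 17 mm is ≤ 20 mm ⇒ R
Resistant: 4/10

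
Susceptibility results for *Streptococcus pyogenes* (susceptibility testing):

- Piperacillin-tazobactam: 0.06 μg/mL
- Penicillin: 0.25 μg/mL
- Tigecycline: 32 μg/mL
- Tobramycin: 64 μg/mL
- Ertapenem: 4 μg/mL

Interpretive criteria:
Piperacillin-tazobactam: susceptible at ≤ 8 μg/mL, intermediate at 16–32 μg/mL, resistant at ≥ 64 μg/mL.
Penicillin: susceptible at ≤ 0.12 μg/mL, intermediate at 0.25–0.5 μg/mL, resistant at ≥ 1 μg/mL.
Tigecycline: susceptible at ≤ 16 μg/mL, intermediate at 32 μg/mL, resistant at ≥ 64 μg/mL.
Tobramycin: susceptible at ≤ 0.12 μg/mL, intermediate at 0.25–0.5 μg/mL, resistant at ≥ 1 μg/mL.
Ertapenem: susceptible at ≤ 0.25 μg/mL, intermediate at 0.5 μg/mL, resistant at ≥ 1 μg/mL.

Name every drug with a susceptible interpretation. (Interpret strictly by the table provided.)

piperacillin-tazobactam

Piperacillin-tazobactam 0.06 μg/mL: ≤ 8 μg/mL → Susceptible
Penicillin 0.25 μg/mL: in 0.25–0.5 μg/mL ⇒ intermediate
Tigecycline 32 μg/mL: = 32 μg/mL ⇒ intermediate
Tobramycin 64 μg/mL: ≥ 1 μg/mL — R
Ertapenem (4 μg/mL) ≥ 1 μg/mL — resistant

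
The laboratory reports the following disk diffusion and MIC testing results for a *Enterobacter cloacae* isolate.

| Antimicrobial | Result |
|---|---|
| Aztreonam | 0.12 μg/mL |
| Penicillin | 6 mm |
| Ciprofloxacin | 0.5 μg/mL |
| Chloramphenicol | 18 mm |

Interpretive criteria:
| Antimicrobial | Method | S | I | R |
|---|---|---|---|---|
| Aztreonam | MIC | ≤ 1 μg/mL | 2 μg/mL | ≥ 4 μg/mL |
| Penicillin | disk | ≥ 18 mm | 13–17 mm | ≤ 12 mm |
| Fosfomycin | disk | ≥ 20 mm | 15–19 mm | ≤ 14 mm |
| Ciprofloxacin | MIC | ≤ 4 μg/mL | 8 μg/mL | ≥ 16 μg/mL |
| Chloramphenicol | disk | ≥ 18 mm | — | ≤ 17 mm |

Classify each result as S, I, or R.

Aztreonam 0.12 μg/mL: ≤ 1 μg/mL → Susceptible
Penicillin 6 mm: ≤ 12 mm → R
Ciprofloxacin: 0.5 μg/mL is ≤ 4 μg/mL — susceptible
Chloramphenicol (18 mm) ≥ 18 mm → Susceptible

S, R, S, S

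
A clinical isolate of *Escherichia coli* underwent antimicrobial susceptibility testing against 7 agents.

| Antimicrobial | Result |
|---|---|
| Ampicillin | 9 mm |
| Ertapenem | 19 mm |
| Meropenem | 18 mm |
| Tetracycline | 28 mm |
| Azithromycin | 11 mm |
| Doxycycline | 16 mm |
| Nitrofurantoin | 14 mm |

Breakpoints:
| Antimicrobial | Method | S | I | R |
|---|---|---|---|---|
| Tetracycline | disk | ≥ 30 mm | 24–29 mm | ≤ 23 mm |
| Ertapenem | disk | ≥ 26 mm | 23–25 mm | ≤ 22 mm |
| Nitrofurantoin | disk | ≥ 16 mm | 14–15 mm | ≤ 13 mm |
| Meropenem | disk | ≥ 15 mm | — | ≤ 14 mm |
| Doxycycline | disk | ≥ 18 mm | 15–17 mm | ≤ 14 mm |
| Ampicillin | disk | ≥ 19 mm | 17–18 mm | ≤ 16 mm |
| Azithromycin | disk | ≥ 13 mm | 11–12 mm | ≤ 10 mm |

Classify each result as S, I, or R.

Ampicillin 9 mm: ≤ 16 mm — resistant
Ertapenem (19 mm) ≤ 22 mm ⇒ R
Meropenem 18 mm: ≥ 15 mm — S
Tetracycline 28 mm: in 24–29 mm → I
Azithromycin (11 mm) in 11–12 mm — intermediate
Doxycycline 16 mm: in 15–17 mm ⇒ intermediate
Nitrofurantoin (14 mm) in 14–15 mm ⇒ Intermediate

R, R, S, I, I, I, I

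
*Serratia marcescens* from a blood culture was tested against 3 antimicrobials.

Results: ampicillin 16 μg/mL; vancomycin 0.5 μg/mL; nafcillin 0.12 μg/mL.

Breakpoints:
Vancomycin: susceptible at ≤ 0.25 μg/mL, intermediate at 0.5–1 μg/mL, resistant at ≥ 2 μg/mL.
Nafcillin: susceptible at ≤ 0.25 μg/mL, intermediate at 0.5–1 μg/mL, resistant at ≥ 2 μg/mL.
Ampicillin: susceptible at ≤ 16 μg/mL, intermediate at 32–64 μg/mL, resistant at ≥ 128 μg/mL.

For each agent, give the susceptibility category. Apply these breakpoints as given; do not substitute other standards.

S, I, S

Ampicillin 16 μg/mL: ≤ 16 μg/mL — S
Vancomycin (0.5 μg/mL) in 0.5–1 μg/mL → intermediate
Nafcillin: 0.12 μg/mL is ≤ 0.25 μg/mL — susceptible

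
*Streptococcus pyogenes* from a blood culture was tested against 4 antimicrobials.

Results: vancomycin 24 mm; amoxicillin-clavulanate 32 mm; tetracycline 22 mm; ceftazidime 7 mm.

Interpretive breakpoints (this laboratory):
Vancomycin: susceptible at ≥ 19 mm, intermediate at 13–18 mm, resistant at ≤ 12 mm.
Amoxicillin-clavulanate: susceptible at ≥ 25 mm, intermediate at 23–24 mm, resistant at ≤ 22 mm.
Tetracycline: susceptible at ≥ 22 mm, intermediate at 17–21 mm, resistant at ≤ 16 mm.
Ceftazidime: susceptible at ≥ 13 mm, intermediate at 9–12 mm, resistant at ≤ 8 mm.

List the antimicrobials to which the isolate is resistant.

Vancomycin: 24 mm is ≥ 19 mm — susceptible
Amoxicillin-clavulanate: 32 mm is ≥ 25 mm ⇒ susceptible
Tetracycline (22 mm) ≥ 22 mm → Susceptible
Ceftazidime: 7 mm is ≤ 8 mm — Resistant

ceftazidime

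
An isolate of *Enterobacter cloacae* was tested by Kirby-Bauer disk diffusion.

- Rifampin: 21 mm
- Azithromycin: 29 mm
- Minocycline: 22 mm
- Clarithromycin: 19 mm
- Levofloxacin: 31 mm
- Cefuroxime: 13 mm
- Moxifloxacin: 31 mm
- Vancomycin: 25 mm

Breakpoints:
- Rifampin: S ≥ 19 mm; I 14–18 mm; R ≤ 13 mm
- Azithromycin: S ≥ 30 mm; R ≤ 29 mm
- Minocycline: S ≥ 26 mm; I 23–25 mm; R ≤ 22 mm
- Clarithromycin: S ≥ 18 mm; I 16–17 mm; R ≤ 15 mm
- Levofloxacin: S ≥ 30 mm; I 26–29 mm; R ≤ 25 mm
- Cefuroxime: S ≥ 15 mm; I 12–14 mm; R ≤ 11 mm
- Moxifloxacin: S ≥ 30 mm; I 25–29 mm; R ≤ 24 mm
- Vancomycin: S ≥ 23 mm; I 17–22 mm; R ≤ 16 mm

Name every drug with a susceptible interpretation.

Rifampin: 21 mm is ≥ 19 mm — susceptible
Azithromycin: 29 mm is ≤ 29 mm — R
Minocycline: 22 mm is ≤ 22 mm → R
Clarithromycin: 19 mm is ≥ 18 mm ⇒ Susceptible
Levofloxacin 31 mm: ≥ 30 mm → susceptible
Cefuroxime: 13 mm is in 12–14 mm → I
Moxifloxacin 31 mm: ≥ 30 mm ⇒ S
Vancomycin: 25 mm is ≥ 23 mm → S

rifampin, clarithromycin, levofloxacin, moxifloxacin, vancomycin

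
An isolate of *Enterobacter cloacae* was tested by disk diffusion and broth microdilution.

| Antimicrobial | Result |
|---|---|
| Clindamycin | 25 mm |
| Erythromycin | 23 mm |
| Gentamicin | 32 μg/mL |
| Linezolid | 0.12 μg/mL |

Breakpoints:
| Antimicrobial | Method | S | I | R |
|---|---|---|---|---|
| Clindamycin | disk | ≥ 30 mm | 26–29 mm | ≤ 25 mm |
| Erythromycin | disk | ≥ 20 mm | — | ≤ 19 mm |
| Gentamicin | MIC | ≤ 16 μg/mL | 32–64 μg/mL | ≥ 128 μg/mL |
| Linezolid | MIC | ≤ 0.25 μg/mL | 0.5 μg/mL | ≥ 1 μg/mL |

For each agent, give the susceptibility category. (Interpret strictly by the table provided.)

Clindamycin 25 mm: ≤ 25 mm — resistant
Erythromycin (23 mm) ≥ 20 mm ⇒ Susceptible
Gentamicin: 32 μg/mL is in 32–64 μg/mL ⇒ intermediate
Linezolid (0.12 μg/mL) ≤ 0.25 μg/mL ⇒ susceptible

R, S, I, S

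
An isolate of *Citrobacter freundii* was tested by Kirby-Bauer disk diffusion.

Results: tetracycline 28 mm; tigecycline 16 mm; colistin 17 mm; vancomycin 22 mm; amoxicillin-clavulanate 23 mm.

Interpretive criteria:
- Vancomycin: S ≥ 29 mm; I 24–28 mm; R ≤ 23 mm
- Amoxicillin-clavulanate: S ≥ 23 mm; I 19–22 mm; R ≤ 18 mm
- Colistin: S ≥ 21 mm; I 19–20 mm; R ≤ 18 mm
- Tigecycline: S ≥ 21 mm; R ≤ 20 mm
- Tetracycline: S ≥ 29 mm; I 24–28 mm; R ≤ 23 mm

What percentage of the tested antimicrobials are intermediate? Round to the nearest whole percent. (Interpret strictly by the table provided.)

Tetracycline: 28 mm is in 24–28 mm — intermediate
Tigecycline: 16 mm is ≤ 20 mm → resistant
Colistin 17 mm: ≤ 18 mm — Resistant
Vancomycin 22 mm: ≤ 23 mm → R
Amoxicillin-clavulanate: 23 mm is ≥ 23 mm ⇒ S
Intermediate: 1/5

20%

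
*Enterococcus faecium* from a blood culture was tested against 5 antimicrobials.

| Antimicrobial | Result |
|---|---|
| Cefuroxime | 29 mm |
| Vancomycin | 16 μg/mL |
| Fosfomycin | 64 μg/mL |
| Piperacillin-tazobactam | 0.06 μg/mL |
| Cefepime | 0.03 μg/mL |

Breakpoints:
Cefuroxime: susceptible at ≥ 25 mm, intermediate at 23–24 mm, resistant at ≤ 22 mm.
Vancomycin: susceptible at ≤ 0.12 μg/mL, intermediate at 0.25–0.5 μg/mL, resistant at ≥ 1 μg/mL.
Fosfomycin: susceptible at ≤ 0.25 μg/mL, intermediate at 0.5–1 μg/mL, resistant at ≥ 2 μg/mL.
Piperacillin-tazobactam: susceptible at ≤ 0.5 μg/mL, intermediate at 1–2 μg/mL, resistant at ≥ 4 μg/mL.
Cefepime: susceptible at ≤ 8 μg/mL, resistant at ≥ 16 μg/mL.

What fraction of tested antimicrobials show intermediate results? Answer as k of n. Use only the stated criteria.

0 of 5

Cefuroxime 29 mm: ≥ 25 mm — S
Vancomycin 16 μg/mL: ≥ 1 μg/mL — Resistant
Fosfomycin (64 μg/mL) ≥ 2 μg/mL ⇒ R
Piperacillin-tazobactam (0.06 μg/mL) ≤ 0.5 μg/mL — susceptible
Cefepime (0.03 μg/mL) ≤ 8 μg/mL — S
Intermediate: 0/5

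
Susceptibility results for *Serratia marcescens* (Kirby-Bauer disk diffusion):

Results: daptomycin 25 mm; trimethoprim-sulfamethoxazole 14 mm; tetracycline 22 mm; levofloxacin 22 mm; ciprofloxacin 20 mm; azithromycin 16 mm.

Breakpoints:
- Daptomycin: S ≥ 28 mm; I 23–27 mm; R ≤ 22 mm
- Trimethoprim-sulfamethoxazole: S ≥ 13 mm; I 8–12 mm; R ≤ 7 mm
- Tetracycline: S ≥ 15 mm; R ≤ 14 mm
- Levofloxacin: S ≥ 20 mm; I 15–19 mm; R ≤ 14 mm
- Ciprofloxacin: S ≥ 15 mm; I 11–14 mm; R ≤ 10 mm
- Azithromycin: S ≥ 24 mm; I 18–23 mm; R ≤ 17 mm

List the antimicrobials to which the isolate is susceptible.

Daptomycin 25 mm: in 23–27 mm → Intermediate
Trimethoprim-sulfamethoxazole (14 mm) ≥ 13 mm ⇒ susceptible
Tetracycline (22 mm) ≥ 15 mm — susceptible
Levofloxacin: 22 mm is ≥ 20 mm → Susceptible
Ciprofloxacin: 20 mm is ≥ 15 mm → S
Azithromycin 16 mm: ≤ 17 mm ⇒ R

trimethoprim-sulfamethoxazole, tetracycline, levofloxacin, ciprofloxacin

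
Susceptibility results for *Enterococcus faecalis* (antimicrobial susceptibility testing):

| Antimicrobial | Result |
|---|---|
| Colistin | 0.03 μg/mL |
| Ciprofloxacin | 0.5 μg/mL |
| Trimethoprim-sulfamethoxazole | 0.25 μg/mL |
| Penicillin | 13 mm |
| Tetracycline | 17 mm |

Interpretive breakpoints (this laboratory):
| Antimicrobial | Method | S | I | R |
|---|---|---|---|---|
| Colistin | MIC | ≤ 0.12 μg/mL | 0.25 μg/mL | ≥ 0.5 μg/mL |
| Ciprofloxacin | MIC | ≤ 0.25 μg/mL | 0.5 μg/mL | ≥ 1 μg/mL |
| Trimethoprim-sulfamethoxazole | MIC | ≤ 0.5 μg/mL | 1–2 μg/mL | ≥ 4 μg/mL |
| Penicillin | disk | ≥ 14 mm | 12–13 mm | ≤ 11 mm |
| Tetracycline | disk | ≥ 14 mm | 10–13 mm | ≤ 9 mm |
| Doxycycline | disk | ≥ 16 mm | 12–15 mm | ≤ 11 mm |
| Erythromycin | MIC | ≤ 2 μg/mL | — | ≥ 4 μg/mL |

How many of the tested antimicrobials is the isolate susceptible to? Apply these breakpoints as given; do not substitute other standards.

3

Colistin 0.03 μg/mL: ≤ 0.12 μg/mL — S
Ciprofloxacin: 0.5 μg/mL is = 0.5 μg/mL → Intermediate
Trimethoprim-sulfamethoxazole (0.25 μg/mL) ≤ 0.5 μg/mL ⇒ susceptible
Penicillin 13 mm: in 12–13 mm — Intermediate
Tetracycline 17 mm: ≥ 14 mm — S
Susceptible: 3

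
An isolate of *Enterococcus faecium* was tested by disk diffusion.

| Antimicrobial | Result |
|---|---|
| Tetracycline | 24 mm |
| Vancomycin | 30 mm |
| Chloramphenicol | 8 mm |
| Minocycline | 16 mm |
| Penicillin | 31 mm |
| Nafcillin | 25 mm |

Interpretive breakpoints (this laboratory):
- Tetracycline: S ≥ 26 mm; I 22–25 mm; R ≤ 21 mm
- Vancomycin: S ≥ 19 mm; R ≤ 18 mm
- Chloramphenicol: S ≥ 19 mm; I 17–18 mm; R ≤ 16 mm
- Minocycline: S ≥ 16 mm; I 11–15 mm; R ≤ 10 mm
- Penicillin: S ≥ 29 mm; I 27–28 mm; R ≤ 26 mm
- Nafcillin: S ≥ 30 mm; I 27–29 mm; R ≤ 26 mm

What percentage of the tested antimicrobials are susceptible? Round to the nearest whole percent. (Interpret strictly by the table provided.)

Tetracycline 24 mm: in 22–25 mm → intermediate
Vancomycin 30 mm: ≥ 19 mm → susceptible
Chloramphenicol (8 mm) ≤ 16 mm → R
Minocycline 16 mm: ≥ 16 mm ⇒ susceptible
Penicillin (31 mm) ≥ 29 mm — Susceptible
Nafcillin (25 mm) ≤ 26 mm — resistant
Susceptible: 3/6

50%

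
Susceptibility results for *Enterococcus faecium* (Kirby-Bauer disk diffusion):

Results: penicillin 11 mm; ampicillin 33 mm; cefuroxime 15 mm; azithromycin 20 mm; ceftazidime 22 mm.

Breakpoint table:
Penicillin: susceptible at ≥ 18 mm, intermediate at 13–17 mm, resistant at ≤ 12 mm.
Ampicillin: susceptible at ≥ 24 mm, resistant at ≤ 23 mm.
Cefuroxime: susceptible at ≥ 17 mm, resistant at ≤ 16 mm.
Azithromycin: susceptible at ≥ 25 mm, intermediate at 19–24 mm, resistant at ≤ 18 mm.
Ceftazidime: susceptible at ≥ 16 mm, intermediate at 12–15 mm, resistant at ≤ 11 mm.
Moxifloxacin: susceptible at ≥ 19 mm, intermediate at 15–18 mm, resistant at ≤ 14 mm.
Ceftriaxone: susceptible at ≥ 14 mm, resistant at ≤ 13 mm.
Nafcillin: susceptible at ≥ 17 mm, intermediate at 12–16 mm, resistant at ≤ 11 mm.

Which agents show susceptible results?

ampicillin, ceftazidime

Penicillin: 11 mm is ≤ 12 mm — Resistant
Ampicillin: 33 mm is ≥ 24 mm ⇒ susceptible
Cefuroxime: 15 mm is ≤ 16 mm — R
Azithromycin 20 mm: in 19–24 mm — I
Ceftazidime (22 mm) ≥ 16 mm → susceptible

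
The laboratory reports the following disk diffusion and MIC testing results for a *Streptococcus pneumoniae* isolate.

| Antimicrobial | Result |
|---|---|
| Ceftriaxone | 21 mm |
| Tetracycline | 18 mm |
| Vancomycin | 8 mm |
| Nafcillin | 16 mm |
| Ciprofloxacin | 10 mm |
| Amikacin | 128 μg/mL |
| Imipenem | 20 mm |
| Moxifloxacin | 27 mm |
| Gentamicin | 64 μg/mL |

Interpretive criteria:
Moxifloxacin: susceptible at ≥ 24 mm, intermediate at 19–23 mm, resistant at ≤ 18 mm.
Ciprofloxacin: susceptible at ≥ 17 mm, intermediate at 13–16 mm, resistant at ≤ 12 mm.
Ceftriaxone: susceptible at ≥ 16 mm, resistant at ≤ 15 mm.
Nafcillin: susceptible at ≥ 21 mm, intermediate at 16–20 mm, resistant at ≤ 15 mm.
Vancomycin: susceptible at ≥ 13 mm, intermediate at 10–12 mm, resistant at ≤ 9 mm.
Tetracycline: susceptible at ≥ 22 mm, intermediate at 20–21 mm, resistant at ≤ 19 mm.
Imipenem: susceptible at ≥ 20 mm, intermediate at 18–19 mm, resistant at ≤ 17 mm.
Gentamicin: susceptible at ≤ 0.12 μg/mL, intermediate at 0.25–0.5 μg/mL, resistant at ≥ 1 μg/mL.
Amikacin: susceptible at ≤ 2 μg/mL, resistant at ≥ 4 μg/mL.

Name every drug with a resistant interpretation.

tetracycline, vancomycin, ciprofloxacin, amikacin, gentamicin

Ceftriaxone 21 mm: ≥ 16 mm — S
Tetracycline (18 mm) ≤ 19 mm → resistant
Vancomycin: 8 mm is ≤ 9 mm ⇒ resistant
Nafcillin: 16 mm is in 16–20 mm — intermediate
Ciprofloxacin (10 mm) ≤ 12 mm — R
Amikacin 128 μg/mL: ≥ 4 μg/mL → Resistant
Imipenem 20 mm: ≥ 20 mm ⇒ Susceptible
Moxifloxacin: 27 mm is ≥ 24 mm → Susceptible
Gentamicin (64 μg/mL) ≥ 1 μg/mL ⇒ R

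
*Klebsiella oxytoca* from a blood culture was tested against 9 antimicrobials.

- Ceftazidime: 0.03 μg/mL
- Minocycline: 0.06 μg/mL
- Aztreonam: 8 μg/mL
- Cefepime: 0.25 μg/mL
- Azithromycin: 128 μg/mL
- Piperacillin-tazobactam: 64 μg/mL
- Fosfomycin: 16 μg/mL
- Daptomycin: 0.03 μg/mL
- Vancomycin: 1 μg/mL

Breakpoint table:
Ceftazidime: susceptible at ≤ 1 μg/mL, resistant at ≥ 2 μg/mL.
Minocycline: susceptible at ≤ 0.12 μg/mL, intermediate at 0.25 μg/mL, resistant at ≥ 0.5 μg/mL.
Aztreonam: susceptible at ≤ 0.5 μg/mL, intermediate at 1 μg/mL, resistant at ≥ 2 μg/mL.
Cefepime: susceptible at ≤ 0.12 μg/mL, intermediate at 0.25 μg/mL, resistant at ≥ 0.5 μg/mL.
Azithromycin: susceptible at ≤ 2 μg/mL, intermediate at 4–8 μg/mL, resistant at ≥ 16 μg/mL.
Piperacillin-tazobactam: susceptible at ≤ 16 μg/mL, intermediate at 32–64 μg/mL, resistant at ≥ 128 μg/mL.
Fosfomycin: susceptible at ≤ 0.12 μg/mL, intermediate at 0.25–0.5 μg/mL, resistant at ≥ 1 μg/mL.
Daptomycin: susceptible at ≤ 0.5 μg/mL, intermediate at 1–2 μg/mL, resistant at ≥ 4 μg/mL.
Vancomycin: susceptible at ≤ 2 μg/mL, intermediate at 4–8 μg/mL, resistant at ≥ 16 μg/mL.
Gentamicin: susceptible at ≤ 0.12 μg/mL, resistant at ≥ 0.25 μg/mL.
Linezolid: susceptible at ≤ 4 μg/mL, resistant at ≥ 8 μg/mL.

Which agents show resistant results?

Ceftazidime (0.03 μg/mL) ≤ 1 μg/mL → susceptible
Minocycline 0.06 μg/mL: ≤ 0.12 μg/mL — susceptible
Aztreonam: 8 μg/mL is ≥ 2 μg/mL → R
Cefepime: 0.25 μg/mL is = 0.25 μg/mL — I
Azithromycin: 128 μg/mL is ≥ 16 μg/mL → resistant
Piperacillin-tazobactam: 64 μg/mL is in 32–64 μg/mL → intermediate
Fosfomycin: 16 μg/mL is ≥ 1 μg/mL ⇒ Resistant
Daptomycin: 0.03 μg/mL is ≤ 0.5 μg/mL ⇒ susceptible
Vancomycin: 1 μg/mL is ≤ 2 μg/mL → S

aztreonam, azithromycin, fosfomycin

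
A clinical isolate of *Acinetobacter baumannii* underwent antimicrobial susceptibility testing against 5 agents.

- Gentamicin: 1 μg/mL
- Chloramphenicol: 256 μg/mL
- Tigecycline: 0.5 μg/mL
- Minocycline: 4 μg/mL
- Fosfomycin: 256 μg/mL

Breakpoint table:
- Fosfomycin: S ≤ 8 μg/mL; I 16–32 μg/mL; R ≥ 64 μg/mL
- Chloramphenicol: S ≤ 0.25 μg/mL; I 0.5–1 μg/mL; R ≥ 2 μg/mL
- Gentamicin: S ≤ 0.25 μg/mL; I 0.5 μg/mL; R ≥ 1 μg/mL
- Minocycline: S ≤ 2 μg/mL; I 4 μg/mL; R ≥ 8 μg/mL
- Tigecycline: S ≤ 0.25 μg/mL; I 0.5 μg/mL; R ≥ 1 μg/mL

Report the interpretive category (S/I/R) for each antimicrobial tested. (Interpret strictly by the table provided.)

Gentamicin: 1 μg/mL is ≥ 1 μg/mL → R
Chloramphenicol: 256 μg/mL is ≥ 2 μg/mL → R
Tigecycline (0.5 μg/mL) = 0.5 μg/mL → intermediate
Minocycline 4 μg/mL: = 4 μg/mL — Intermediate
Fosfomycin (256 μg/mL) ≥ 64 μg/mL → resistant

R, R, I, I, R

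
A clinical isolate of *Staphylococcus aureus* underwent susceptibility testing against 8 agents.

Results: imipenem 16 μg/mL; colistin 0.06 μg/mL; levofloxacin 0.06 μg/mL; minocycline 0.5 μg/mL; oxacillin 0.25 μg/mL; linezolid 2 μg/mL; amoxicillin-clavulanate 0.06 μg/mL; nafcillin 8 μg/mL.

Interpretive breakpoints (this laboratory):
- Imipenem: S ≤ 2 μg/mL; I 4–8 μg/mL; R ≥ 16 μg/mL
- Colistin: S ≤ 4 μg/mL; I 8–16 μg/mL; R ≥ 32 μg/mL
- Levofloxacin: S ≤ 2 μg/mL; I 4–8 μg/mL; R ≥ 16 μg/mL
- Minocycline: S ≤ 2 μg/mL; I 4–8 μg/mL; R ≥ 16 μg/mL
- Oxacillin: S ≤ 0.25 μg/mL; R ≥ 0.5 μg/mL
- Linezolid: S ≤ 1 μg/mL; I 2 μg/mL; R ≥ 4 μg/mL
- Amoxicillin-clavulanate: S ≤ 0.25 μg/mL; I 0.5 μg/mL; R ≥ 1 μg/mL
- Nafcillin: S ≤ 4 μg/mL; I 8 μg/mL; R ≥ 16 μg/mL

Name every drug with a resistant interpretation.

imipenem

Imipenem: 16 μg/mL is ≥ 16 μg/mL — resistant
Colistin (0.06 μg/mL) ≤ 4 μg/mL — susceptible
Levofloxacin (0.06 μg/mL) ≤ 2 μg/mL → Susceptible
Minocycline: 0.5 μg/mL is ≤ 2 μg/mL → susceptible
Oxacillin (0.25 μg/mL) ≤ 0.25 μg/mL → S
Linezolid: 2 μg/mL is = 2 μg/mL ⇒ Intermediate
Amoxicillin-clavulanate 0.06 μg/mL: ≤ 0.25 μg/mL — S
Nafcillin: 8 μg/mL is = 8 μg/mL → Intermediate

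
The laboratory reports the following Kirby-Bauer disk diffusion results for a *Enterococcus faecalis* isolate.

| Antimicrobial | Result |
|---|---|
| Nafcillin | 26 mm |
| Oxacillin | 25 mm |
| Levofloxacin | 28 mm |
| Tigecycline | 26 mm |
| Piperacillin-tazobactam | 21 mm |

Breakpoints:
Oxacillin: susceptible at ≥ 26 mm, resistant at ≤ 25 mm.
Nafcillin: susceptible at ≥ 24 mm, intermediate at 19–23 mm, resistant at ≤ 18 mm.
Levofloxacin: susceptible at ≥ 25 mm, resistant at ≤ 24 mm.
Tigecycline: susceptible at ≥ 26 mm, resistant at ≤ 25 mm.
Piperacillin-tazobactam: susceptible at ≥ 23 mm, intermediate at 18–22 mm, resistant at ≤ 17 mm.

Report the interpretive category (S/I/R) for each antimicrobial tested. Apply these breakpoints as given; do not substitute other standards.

S, R, S, S, I

Nafcillin 26 mm: ≥ 24 mm → Susceptible
Oxacillin 25 mm: ≤ 25 mm — R
Levofloxacin: 28 mm is ≥ 25 mm ⇒ S
Tigecycline: 26 mm is ≥ 26 mm ⇒ Susceptible
Piperacillin-tazobactam 21 mm: in 18–22 mm ⇒ I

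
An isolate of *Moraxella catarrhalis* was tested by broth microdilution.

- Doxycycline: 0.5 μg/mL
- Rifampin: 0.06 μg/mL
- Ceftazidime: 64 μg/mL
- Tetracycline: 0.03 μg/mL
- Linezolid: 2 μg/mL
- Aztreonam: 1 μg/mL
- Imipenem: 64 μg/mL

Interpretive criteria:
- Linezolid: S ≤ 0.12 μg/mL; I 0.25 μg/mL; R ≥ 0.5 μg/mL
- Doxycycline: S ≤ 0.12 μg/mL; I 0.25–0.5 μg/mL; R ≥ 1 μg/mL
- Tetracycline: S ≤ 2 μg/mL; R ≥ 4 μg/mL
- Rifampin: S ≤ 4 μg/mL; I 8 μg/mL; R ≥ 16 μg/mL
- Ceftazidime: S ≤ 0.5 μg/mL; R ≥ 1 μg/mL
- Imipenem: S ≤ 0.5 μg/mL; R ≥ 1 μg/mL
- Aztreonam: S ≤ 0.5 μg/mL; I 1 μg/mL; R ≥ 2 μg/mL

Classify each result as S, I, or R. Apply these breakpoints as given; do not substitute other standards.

Doxycycline (0.5 μg/mL) in 0.25–0.5 μg/mL — I
Rifampin: 0.06 μg/mL is ≤ 4 μg/mL — S
Ceftazidime: 64 μg/mL is ≥ 1 μg/mL — resistant
Tetracycline 0.03 μg/mL: ≤ 2 μg/mL ⇒ S
Linezolid 2 μg/mL: ≥ 0.5 μg/mL → resistant
Aztreonam: 1 μg/mL is = 1 μg/mL → Intermediate
Imipenem 64 μg/mL: ≥ 1 μg/mL → R

I, S, R, S, R, I, R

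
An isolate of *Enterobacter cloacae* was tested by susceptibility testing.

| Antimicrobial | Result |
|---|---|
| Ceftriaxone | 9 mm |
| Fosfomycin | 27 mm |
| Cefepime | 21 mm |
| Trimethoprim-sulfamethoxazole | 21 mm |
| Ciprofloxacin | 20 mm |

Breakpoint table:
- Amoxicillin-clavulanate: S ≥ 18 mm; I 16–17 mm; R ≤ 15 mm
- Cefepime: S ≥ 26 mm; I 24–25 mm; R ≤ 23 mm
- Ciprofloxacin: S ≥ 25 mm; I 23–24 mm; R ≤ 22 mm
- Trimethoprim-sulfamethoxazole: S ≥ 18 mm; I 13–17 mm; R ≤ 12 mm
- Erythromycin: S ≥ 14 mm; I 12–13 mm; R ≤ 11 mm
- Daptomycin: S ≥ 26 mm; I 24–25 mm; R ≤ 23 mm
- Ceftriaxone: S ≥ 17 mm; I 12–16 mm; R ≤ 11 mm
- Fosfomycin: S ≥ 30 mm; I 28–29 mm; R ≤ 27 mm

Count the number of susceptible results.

Ceftriaxone (9 mm) ≤ 11 mm ⇒ Resistant
Fosfomycin 27 mm: ≤ 27 mm ⇒ resistant
Cefepime: 21 mm is ≤ 23 mm → R
Trimethoprim-sulfamethoxazole (21 mm) ≥ 18 mm → susceptible
Ciprofloxacin: 20 mm is ≤ 22 mm — Resistant
Susceptible: 1

1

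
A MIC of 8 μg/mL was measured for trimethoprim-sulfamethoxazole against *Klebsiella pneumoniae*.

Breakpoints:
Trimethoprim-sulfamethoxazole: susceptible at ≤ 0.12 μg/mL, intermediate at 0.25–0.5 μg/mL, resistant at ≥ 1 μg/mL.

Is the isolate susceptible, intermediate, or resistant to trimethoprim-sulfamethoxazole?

Trimethoprim-sulfamethoxazole: 8 μg/mL is ≥ 1 μg/mL ⇒ Resistant

Resistant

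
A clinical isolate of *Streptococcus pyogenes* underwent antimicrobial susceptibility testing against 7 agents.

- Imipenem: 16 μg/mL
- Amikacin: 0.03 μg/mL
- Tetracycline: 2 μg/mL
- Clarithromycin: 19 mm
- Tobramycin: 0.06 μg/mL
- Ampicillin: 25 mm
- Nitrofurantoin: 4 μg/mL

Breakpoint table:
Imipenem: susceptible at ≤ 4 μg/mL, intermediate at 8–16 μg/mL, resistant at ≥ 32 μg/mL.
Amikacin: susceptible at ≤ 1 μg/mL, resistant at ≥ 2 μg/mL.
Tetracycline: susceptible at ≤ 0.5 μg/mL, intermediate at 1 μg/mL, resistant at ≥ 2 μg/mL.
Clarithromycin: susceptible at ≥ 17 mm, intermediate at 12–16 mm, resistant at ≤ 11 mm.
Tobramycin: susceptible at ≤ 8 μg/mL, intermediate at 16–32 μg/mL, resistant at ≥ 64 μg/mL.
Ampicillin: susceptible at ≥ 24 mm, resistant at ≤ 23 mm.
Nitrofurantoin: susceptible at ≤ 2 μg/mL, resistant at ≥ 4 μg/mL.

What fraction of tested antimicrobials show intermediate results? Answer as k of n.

Imipenem (16 μg/mL) in 8–16 μg/mL — Intermediate
Amikacin (0.03 μg/mL) ≤ 1 μg/mL ⇒ S
Tetracycline (2 μg/mL) ≥ 2 μg/mL — Resistant
Clarithromycin: 19 mm is ≥ 17 mm → susceptible
Tobramycin 0.06 μg/mL: ≤ 8 μg/mL ⇒ susceptible
Ampicillin 25 mm: ≥ 24 mm → susceptible
Nitrofurantoin 4 μg/mL: ≥ 4 μg/mL — resistant
Intermediate: 1/7

1 of 7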